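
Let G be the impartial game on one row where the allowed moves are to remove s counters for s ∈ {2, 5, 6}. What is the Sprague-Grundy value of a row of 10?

Build the Grundy sequence with g(k) = mex{g(k−s) : s ∈ {2, 5, 6}, s ≤ k}:
k:     0  1  2  3  4  5  6  7  8  9 10
g(k):  0  0  1  1  0  2  1  3  0  2  1
So g(10) = 1.

1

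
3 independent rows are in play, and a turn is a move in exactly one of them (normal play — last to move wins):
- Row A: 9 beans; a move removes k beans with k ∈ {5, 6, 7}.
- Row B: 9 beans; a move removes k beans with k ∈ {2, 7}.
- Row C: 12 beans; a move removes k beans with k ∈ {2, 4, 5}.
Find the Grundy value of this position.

3

Build the Grundy sequence for row A with g(k) = mex{g(k−s) : s ∈ {5, 6, 7}, s ≤ k}:
g(0) = mex{} = 0
g(1) = mex{} = 0
g(2) = mex{} = 0
g(3) = mex{} = 0
g(4) = mex{} = 0
g(5) = mex{0} = 1
g(6) = mex{0} = 1
g(7) = mex{0} = 1
g(8) = mex{0} = 1
g(9) = mex{0} = 1
So g(9) = 1.
Build the Grundy sequence for row B with g(k) = mex{g(k−s) : s ∈ {2, 7}, s ≤ k}:
g(0) = mex{} = 0
g(1) = mex{} = 0
g(2) = mex{0} = 1
g(3) = mex{0} = 1
g(4) = mex{1} = 0
g(5) = mex{1} = 0
g(6) = mex{0} = 1
g(7) = mex{0} = 1
g(8) = mex{0,1} = 2
g(9) = mex{1} = 0
So g(9) = 0.
Build the Grundy sequence for row C with g(k) = mex{g(k−s) : s ∈ {2, 4, 5}, s ≤ k}:
k:     0  1  2  3  4  5  6  7  8  9 10 11 12
g(k):  0  0  1  1  2  2  3  0  0  1  1  2  2
So g(12) = 2.
The value of a disjunctive sum is the nim-sum of the parts.
Combined value = 1 ⊕ 0 ⊕ 2 = 3.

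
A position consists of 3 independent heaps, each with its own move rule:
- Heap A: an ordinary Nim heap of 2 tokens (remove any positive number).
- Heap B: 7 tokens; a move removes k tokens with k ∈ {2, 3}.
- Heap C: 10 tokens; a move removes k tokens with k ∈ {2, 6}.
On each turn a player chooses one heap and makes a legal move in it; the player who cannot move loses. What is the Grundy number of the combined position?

Heap A is a plain Nim heap of size 2, so its Grundy value is 2.
Build the Grundy sequence for heap B with g(k) = mex{g(k−s) : s ∈ {2, 3}, s ≤ k}:
k:     0  1  2  3  4  5  6  7
g(k):  0  0  1  1  2  0  0  1
So g(7) = 1.
For heap C, compute g(0), g(1), … with moves {2, 6}:
k:     0  1  2  3  4  5  6  7  8  9 10
g(k):  0  0  1  1  0  0  1  1  0  0  1
So g(10) = 1.
By the Sprague-Grundy theorem, the Grundy value of a sum of independent games is the XOR of the component values.
Combined value = 2 XOR 1 XOR 1 = 2.

2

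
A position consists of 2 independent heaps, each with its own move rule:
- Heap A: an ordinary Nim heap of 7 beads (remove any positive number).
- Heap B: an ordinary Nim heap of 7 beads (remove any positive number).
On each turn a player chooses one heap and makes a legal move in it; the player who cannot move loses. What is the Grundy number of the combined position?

Heap A is a plain Nim heap of size 7, so its Grundy value is 7.
Heap B is a plain Nim heap of size 7, so its Grundy value is 7.
By the Sprague-Grundy theorem, the Grundy value of a sum of independent games is the XOR of the component values.
Combined value = 7 ⊕ 7 = 0.

0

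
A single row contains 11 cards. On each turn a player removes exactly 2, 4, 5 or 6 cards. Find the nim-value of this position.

Grundy values for subtraction set {2, 4, 5, 6}:
g(0) = mex{} = 0
g(1) = mex{} = 0
g(2) = mex{0} = 1
g(3) = mex{0} = 1
g(4) = mex{0,1} = 2
g(5) = mex{0,1} = 2
g(6) = mex{0,1,2} = 3
g(7) = mex{0,1,2} = 3
g(8) = mex{1,2,3} = 0
g(9) = mex{1,2,3} = 0
g(10) = mex{0,2,3} = 1
g(11) = mex{0,2,3} = 1
So g(11) = 1.

1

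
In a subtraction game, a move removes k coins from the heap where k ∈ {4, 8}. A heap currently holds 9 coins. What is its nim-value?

2

Compute g(0), g(1), … for moves {4, 8}:
k:     0  1  2  3  4  5  6  7  8  9
g(k):  0  0  0  0  1  1  1  1  2  2
So g(9) = 2.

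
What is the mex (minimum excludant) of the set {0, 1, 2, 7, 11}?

The values 0, 1, 2 are all present; 3 is the first non-negative integer missing from the set.

3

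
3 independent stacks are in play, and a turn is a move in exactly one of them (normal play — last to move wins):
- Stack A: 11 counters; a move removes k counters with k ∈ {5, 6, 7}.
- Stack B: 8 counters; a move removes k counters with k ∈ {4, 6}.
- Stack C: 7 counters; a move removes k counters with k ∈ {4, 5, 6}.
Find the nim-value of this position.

1

Build the Grundy sequence for stack A with g(k) = mex{g(k−s) : s ∈ {5, 6, 7}, s ≤ k}:
k:     0  1  2  3  4  5  6  7  8  9 10 11
g(k):  0  0  0  0  0  1  1  1  1  1  2  2
So g(11) = 2.
Build the Grundy sequence for stack B with g(k) = mex{g(k−s) : s ∈ {4, 6}, s ≤ k}:
g(0) = mex{} = 0
g(1) = mex{} = 0
g(2) = mex{} = 0
g(3) = mex{} = 0
g(4) = mex{0} = 1
g(5) = mex{0} = 1
g(6) = mex{0} = 1
g(7) = mex{0} = 1
g(8) = mex{0,1} = 2
So g(8) = 2.
Grundy values for stack C (subtraction set {4, 5, 6}):
k:     0  1  2  3  4  5  6  7
g(k):  0  0  0  0  1  1  1  1
So g(7) = 1.
The value of a disjunctive sum is the nim-sum of the parts.
Combined value = 2 XOR 2 XOR 1 = 1.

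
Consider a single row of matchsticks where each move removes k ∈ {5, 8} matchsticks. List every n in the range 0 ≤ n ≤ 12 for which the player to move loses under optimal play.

Build the Grundy sequence with g(k) = mex{g(k−s) : s ∈ {5, 8}, s ≤ k}:
g(0) = mex{} = 0
g(1) = mex{} = 0
g(2) = mex{} = 0
g(3) = mex{} = 0
g(4) = mex{} = 0
g(5) = mex{0} = 1
g(6) = mex{0} = 1
g(7) = mex{0} = 1
g(8) = mex{0} = 1
g(9) = mex{0} = 1
g(10) = mex{0,1} = 2
g(11) = mex{0,1} = 2
g(12) = mex{0,1} = 2
The P-positions (g = 0) in 0..12 are 0, 1, 2, 3, 4.

0, 1, 2, 3, 4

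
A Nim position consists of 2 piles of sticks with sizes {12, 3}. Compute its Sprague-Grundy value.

Compute the nim-sum pairwise:
12 ^ 3 = 15

15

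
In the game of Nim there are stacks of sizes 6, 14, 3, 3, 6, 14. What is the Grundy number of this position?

0

Nim-sum: 6 XOR 14 XOR 3 XOR 3 XOR 6 XOR 14 = 0.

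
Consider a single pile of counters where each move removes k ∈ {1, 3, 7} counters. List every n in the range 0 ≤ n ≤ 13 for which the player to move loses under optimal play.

Compute g(0), g(1), … for moves {1, 3, 7}:
g(0) = mex{} = 0
g(1) = mex{0} = 1
g(2) = mex{1} = 0
g(3) = mex{0} = 1
g(4) = mex{1} = 0
g(5) = mex{0} = 1
g(6) = mex{1} = 0
g(7) = mex{0} = 1
g(8) = mex{1} = 0
g(9) = mex{0} = 1
g(10) = mex{1} = 0
g(11) = mex{0} = 1
g(12) = mex{1} = 0
g(13) = mex{0} = 1
The P-positions (g = 0) in 0..13 are 0, 2, 4, 6, 8, 10, 12.

0, 2, 4, 6, 8, 10, 12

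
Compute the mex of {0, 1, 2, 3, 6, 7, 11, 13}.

4

The values 0, 1, 2, 3 are all present; 4 is the first non-negative integer missing from the set.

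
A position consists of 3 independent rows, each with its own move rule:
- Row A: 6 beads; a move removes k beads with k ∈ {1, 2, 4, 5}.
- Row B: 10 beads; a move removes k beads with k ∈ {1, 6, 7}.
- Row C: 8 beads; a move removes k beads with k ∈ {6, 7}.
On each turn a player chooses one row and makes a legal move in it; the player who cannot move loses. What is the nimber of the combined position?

3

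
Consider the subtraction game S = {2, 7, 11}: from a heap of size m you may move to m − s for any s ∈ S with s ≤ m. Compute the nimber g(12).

1

Compute g(0), g(1), … for moves {2, 7, 11}:
g(0) = mex{} = 0
g(1) = mex{} = 0
g(2) = mex{0} = 1
g(3) = mex{0} = 1
g(4) = mex{1} = 0
g(5) = mex{1} = 0
g(6) = mex{0} = 1
g(7) = mex{0} = 1
g(8) = mex{0,1} = 2
g(9) = mex{1} = 0
g(10) = mex{1,2} = 0
g(11) = mex{0} = 1
g(12) = mex{0} = 1
So g(12) = 1.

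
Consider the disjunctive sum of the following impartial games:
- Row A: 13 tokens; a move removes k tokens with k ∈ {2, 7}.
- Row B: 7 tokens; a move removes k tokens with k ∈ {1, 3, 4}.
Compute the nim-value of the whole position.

0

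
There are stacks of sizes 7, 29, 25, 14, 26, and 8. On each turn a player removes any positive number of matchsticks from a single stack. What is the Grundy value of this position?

In binary:
  00111  (7)
  11101  (29)
  11001  (25)
  01110  (14)
  11010  (26)
  01000  (8)
  -----
  11111  (31)

31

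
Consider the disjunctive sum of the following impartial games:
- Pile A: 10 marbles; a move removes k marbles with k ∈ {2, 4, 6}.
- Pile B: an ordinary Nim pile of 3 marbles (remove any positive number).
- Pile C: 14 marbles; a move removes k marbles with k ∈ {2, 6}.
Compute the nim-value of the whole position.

3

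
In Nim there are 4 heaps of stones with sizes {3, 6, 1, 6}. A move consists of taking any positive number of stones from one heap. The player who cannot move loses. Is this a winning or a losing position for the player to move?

Winning position

In binary:
  011  (3)
  110  (6)
  001  (1)
  110  (6)
  ---
  010  (2)
The nim-sum is 2 ≠ 0, so this is an N-position: the player to move can win.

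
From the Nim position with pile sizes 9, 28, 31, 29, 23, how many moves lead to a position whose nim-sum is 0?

Compute the nim-sum pairwise:
9 ⊕ 28 = 21
21 ⊕ 31 = 10
10 ⊕ 29 = 23
23 ⊕ 23 = 0
The nim-sum is already 0, so every move leaves a nonzero nim-sum — there are no winning moves.

0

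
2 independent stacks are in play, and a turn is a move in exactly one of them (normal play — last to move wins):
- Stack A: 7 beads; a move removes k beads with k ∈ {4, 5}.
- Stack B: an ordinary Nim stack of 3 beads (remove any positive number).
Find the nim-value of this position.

Build the Grundy sequence for stack A with g(k) = mex{g(k−s) : s ∈ {4, 5}, s ≤ k}:
k:     0  1  2  3  4  5  6  7
g(k):  0  0  0  0  1  1  1  1
So g(7) = 1.
Stack B is a plain Nim stack of size 3, so its Grundy value is 3.
The value of a disjunctive sum is the nim-sum of the parts.
Combined value = 1 XOR 3 = 2.

2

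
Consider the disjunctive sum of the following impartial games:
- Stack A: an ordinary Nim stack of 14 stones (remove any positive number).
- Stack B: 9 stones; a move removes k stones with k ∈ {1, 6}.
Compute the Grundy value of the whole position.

14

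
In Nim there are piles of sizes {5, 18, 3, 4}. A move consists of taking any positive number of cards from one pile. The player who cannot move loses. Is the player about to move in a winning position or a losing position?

Nim-sum: 5 ^ 18 ^ 3 ^ 4 = 16.
The nim-sum is 16 ≠ 0, so this is an N-position: the player to move can win.

Winning position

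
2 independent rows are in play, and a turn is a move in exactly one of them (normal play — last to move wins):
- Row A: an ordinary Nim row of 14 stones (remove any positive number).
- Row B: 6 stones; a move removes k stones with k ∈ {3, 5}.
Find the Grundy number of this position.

12

Row A is a plain Nim row of size 14, so its Grundy value is 14.
Build the Grundy sequence for row B with g(k) = mex{g(k−s) : s ∈ {3, 5}, s ≤ k}:
g(0) = mex{} = 0
g(1) = mex{} = 0
g(2) = mex{} = 0
g(3) = mex{0} = 1
g(4) = mex{0} = 1
g(5) = mex{0} = 1
g(6) = mex{0,1} = 2
So g(6) = 2.
The value of a disjunctive sum is the nim-sum of the parts.
Combined value = 14 ⊕ 2 = 12.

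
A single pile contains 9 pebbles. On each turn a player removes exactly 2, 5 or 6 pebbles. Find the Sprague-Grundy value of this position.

Grundy values for subtraction set {2, 5, 6}:
g(0) = mex{} = 0
g(1) = mex{} = 0
g(2) = mex{0} = 1
g(3) = mex{0} = 1
g(4) = mex{1} = 0
g(5) = mex{0,1} = 2
g(6) = mex{0} = 1
g(7) = mex{0,1,2} = 3
g(8) = mex{1} = 0
g(9) = mex{0,1,3} = 2
So g(9) = 2.

2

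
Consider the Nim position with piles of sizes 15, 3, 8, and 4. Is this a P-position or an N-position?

Nim-sum: 15 XOR 3 XOR 8 XOR 4 = 0.
The nim-sum is 0, so this is a P-position: the player to move is in a losing position under optimal play.

P-position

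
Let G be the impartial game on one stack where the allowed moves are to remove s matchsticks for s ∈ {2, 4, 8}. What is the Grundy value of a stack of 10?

Build the Grundy sequence with g(k) = mex{g(k−s) : s ∈ {2, 4, 8}, s ≤ k}:
k:     0  1  2  3  4  5  6  7  8  9 10
g(k):  0  0  1  1  2  2  0  0  1  1  2
So g(10) = 2.

2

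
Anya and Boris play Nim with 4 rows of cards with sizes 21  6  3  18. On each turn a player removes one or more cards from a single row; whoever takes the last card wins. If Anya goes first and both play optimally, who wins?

Compute the nim-sum pairwise:
21 XOR 6 = 19
19 XOR 3 = 16
16 XOR 18 = 2
The nim-sum is 2 ≠ 0, so this is an N-position: the player to move can win; Anya has a winning move.

Anya wins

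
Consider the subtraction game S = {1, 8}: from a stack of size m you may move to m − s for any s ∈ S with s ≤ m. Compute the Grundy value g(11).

Build the Grundy sequence with g(k) = mex{g(k−s) : s ∈ {1, 8}, s ≤ k}:
k:     0  1  2  3  4  5  6  7  8  9 10 11
g(k):  0  1  0  1  0  1  0  1  2  0  1  0
So g(11) = 0.

0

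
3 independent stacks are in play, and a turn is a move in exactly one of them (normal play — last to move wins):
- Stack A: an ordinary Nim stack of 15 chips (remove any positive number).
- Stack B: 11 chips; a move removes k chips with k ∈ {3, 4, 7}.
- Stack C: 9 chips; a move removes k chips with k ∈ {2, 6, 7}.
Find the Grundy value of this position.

15

Stack A is a plain Nim stack of size 15, so its Grundy value is 15.
Grundy values for stack B (subtraction set {3, 4, 7}):
g(0) = mex{} = 0
g(1) = mex{} = 0
g(2) = mex{} = 0
g(3) = mex{0} = 1
g(4) = mex{0} = 1
g(5) = mex{0} = 1
g(6) = mex{0,1} = 2
g(7) = mex{0,1} = 2
g(8) = mex{0,1} = 2
g(9) = mex{0,1,2} = 3
g(10) = mex{1,2} = 0
g(11) = mex{1,2} = 0
So g(11) = 0.
Grundy values for stack C (subtraction set {2, 6, 7}):
k:     0  1  2  3  4  5  6  7  8  9
g(k):  0  0  1  1  0  0  1  1  2  0
So g(9) = 0.
The value of a disjunctive sum is the nim-sum of the parts.
Combined value = 15 ⊕ 0 ⊕ 0 = 15.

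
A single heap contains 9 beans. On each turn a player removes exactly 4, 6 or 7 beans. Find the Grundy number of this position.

2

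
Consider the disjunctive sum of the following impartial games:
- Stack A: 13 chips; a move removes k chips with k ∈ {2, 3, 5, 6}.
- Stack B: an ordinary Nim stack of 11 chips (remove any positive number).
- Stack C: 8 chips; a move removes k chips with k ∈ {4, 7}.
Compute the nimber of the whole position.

Grundy values for stack A (subtraction set {2, 3, 5, 6}):
k:     0  1  2  3  4  5  6  7  8  9 10 11 12 13
g(k):  0  0  1  1  2  2  3  3  0  0  1  1  2  2
So g(13) = 2.
Stack B is a plain Nim stack of size 11, so its Grundy value is 11.
Build the Grundy sequence for stack C with g(k) = mex{g(k−s) : s ∈ {4, 7}, s ≤ k}:
k:     0  1  2  3  4  5  6  7  8
g(k):  0  0  0  0  1  1  1  1  2
So g(8) = 2.
The value of a disjunctive sum is the nim-sum of the parts.
Combined value = 2 ⊕ 11 ⊕ 2 = 11.

11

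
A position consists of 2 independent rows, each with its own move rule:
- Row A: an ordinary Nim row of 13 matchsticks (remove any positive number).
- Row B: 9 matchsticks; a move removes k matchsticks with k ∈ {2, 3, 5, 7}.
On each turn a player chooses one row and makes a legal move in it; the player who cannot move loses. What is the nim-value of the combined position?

Row A is a plain Nim row of size 13, so its Grundy value is 13.
Build the Grundy sequence for row B with g(k) = mex{g(k−s) : s ∈ {2, 3, 5, 7}, s ≤ k}:
g(0) = mex{} = 0
g(1) = mex{} = 0
g(2) = mex{0} = 1
g(3) = mex{0} = 1
g(4) = mex{0,1} = 2
g(5) = mex{0,1} = 2
g(6) = mex{0,1,2} = 3
g(7) = mex{0,1,2} = 3
g(8) = mex{0,1,2,3} = 4
g(9) = mex{1,2,3} = 0
So g(9) = 0.
By the Sprague-Grundy theorem, the Grundy value of a sum of independent games is the XOR of the component values.
Combined value = 13 XOR 0 = 13.

13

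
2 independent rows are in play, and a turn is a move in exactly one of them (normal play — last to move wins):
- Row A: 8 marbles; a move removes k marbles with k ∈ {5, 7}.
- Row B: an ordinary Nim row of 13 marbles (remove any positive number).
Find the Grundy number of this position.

12

Grundy values for row A (subtraction set {5, 7}):
g(0) = mex{} = 0
g(1) = mex{} = 0
g(2) = mex{} = 0
g(3) = mex{} = 0
g(4) = mex{} = 0
g(5) = mex{0} = 1
g(6) = mex{0} = 1
g(7) = mex{0} = 1
g(8) = mex{0} = 1
So g(8) = 1.
Row B is a plain Nim row of size 13, so its Grundy value is 13.
By the Sprague-Grundy theorem, the Grundy value of a sum of independent games is the XOR of the component values.
Combined value = 1 ⊕ 13 = 12.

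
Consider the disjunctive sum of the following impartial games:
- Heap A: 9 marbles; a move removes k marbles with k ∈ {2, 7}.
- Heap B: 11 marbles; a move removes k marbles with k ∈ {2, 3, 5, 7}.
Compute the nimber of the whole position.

1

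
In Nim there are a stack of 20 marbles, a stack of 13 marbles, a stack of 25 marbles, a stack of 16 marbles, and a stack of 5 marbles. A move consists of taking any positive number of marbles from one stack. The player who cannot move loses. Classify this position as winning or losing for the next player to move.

Winning position

Compute the nim-sum pairwise:
20 XOR 13 = 25
25 XOR 25 = 0
0 XOR 16 = 16
16 XOR 5 = 21
The nim-sum is 21 ≠ 0, so this is an N-position: the player to move can win.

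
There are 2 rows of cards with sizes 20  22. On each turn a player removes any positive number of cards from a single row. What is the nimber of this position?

2

Write each in binary and XOR column by column:
  10100  (20)
  10110  (22)
  -----
  00010  (2)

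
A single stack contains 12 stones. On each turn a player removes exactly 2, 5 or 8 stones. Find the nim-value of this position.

1

Compute g(0), g(1), … for moves {2, 5, 8}:
g(0) = mex{} = 0
g(1) = mex{} = 0
g(2) = mex{0} = 1
g(3) = mex{0} = 1
g(4) = mex{1} = 0
g(5) = mex{0,1} = 2
g(6) = mex{0} = 1
g(7) = mex{1,2} = 0
g(8) = mex{0,1} = 2
g(9) = mex{0} = 1
g(10) = mex{1,2} = 0
g(11) = mex{1} = 0
g(12) = mex{0} = 1
So g(12) = 1.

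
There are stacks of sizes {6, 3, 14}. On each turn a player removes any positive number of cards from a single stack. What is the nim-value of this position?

Compute the nim-sum pairwise:
6 ⊕ 3 = 5
5 ⊕ 14 = 11

11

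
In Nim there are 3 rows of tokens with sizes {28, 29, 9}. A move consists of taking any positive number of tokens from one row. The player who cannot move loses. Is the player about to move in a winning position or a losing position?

Winning position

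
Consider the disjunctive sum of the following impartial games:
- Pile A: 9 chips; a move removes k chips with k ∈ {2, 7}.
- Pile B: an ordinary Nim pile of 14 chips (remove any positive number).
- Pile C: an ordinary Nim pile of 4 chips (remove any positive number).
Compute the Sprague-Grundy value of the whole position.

10

Grundy values for pile A (subtraction set {2, 7}):
g(0) = mex{} = 0
g(1) = mex{} = 0
g(2) = mex{0} = 1
g(3) = mex{0} = 1
g(4) = mex{1} = 0
g(5) = mex{1} = 0
g(6) = mex{0} = 1
g(7) = mex{0} = 1
g(8) = mex{0,1} = 2
g(9) = mex{1} = 0
So g(9) = 0.
Pile B is a plain Nim pile of size 14, so its Grundy value is 14.
Pile C is a plain Nim pile of size 4, so its Grundy value is 4.
By the Sprague-Grundy theorem, the Grundy value of a sum of independent games is the XOR of the component values.
Combined value = 0 XOR 14 XOR 4 = 10.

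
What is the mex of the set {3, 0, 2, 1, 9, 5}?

The values 0, 1, 2, 3 are all present; 4 is the first non-negative integer missing from the set.

4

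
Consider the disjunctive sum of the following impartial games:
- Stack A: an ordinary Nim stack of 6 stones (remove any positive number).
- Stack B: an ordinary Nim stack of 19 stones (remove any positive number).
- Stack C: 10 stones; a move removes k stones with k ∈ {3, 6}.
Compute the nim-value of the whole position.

Stack A is a plain Nim stack of size 6, so its Grundy value is 6.
Stack B is a plain Nim stack of size 19, so its Grundy value is 19.
Build the Grundy sequence for stack C with g(k) = mex{g(k−s) : s ∈ {3, 6}, s ≤ k}:
g(0) = mex{} = 0
g(1) = mex{} = 0
g(2) = mex{} = 0
g(3) = mex{0} = 1
g(4) = mex{0} = 1
g(5) = mex{0} = 1
g(6) = mex{0,1} = 2
g(7) = mex{0,1} = 2
g(8) = mex{0,1} = 2
g(9) = mex{1,2} = 0
g(10) = mex{1,2} = 0
So g(10) = 0.
By the Sprague-Grundy theorem, the Grundy value of a sum of independent games is the XOR of the component values.
Combined value = 6 XOR 19 XOR 0 = 21.

21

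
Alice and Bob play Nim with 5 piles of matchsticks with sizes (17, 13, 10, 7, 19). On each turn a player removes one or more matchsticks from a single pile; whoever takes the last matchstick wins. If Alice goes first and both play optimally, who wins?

Alice wins

Compute the nim-sum pairwise:
17 ^ 13 = 28
28 ^ 10 = 22
22 ^ 7 = 17
17 ^ 19 = 2
The nim-sum is 2 ≠ 0, so this is an N-position: the player to move can win; Alice has a winning move.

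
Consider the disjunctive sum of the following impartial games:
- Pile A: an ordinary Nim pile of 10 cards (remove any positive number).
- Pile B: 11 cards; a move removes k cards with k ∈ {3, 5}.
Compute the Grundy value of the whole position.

11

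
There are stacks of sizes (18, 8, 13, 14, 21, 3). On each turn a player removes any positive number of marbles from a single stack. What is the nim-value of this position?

Compute the nim-sum pairwise:
18 ⊕ 8 = 26
26 ⊕ 13 = 23
23 ⊕ 14 = 25
25 ⊕ 21 = 12
12 ⊕ 3 = 15

15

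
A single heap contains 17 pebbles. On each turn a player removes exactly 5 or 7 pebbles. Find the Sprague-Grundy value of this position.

1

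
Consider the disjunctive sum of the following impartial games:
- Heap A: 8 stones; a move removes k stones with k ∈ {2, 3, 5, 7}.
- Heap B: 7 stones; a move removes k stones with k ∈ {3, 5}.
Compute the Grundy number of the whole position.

6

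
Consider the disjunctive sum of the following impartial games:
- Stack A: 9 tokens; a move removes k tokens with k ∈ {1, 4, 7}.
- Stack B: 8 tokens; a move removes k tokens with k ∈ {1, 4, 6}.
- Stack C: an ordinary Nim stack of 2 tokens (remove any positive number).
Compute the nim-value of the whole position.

For stack A, compute g(0), g(1), … with moves {1, 4, 7}:
g(0) = mex{} = 0
g(1) = mex{0} = 1
g(2) = mex{1} = 0
g(3) = mex{0} = 1
g(4) = mex{0,1} = 2
g(5) = mex{1,2} = 0
g(6) = mex{0} = 1
g(7) = mex{0,1} = 2
g(8) = mex{1,2} = 0
g(9) = mex{0} = 1
So g(9) = 1.
Grundy values for stack B (subtraction set {1, 4, 6}):
k:     0  1  2  3  4  5  6  7  8
g(k):  0  1  0  1  2  0  1  0  1
So g(8) = 1.
Stack C is a plain Nim stack of size 2, so its Grundy value is 2.
The value of a disjunctive sum is the nim-sum of the parts.
Combined value = 1 XOR 1 XOR 2 = 2.

2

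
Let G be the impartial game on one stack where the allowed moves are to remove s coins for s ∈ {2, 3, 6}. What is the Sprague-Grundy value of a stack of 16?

1

Grundy values for subtraction set {2, 3, 6}:
k:     0  1  2  3  4  5  6  7  8  9 10 11 12 13 14 15 16
g(k):  0  0  1  1  2  0  3  1  2  0  0  1  1  2  0  3  1
So g(16) = 1.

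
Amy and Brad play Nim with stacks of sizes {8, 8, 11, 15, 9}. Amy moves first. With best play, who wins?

Amy wins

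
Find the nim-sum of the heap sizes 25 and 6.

In binary:
  11001  (25)
  00110  (6)
  -----
  11111  (31)

31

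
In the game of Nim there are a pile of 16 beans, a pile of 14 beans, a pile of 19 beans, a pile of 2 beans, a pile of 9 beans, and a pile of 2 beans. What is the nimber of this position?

Write each in binary and XOR column by column:
  10000  (16)
  01110  (14)
  10011  (19)
  00010  (2)
  01001  (9)
  00010  (2)
  -----
  00100  (4)

4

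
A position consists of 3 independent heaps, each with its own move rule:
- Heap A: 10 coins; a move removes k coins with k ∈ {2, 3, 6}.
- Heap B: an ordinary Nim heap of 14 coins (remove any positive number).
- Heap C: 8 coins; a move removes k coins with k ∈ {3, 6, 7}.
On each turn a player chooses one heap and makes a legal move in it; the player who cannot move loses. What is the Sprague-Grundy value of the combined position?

Grundy values for heap A (subtraction set {2, 3, 6}):
k:     0  1  2  3  4  5  6  7  8  9 10
g(k):  0  0  1  1  2  0  3  1  2  0  0
So g(10) = 0.
Heap B is a plain Nim heap of size 14, so its Grundy value is 14.
Build the Grundy sequence for heap C with g(k) = mex{g(k−s) : s ∈ {3, 6, 7}, s ≤ k}:
g(0) = mex{} = 0
g(1) = mex{} = 0
g(2) = mex{} = 0
g(3) = mex{0} = 1
g(4) = mex{0} = 1
g(5) = mex{0} = 1
g(6) = mex{0,1} = 2
g(7) = mex{0,1} = 2
g(8) = mex{0,1} = 2
So g(8) = 2.
The value of a disjunctive sum is the nim-sum of the parts.
Combined value = 0 ⊕ 14 ⊕ 2 = 12.

12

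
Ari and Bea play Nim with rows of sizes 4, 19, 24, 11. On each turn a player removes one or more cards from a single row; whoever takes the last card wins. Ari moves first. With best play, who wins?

In binary:
  00100  (4)
  10011  (19)
  11000  (24)
  01011  (11)
  -----
  00100  (4)
The nim-sum is 4 ≠ 0, so this is an N-position: the player to move can win; Ari has a winning move.

Ari wins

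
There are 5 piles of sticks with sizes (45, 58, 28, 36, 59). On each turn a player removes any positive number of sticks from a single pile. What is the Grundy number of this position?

20

Nim-sum: 45 ⊕ 58 ⊕ 28 ⊕ 36 ⊕ 59 = 20.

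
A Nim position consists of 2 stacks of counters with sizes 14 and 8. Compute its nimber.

6

Write each in binary and XOR column by column:
  1110  (14)
  1000  (8)
  ----
  0110  (6)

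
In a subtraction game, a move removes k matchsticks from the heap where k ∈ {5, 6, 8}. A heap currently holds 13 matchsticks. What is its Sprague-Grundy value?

0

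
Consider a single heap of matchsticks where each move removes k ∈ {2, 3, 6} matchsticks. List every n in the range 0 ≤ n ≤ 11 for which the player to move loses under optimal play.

Grundy values for subtraction set {2, 3, 6}:
k:     0  1  2  3  4  5  6  7  8  9 10 11
g(k):  0  0  1  1  2  0  3  1  2  0  0  1
The P-positions (g = 0) in 0..11 are 0, 1, 5, 9, 10.

0, 1, 5, 9, 10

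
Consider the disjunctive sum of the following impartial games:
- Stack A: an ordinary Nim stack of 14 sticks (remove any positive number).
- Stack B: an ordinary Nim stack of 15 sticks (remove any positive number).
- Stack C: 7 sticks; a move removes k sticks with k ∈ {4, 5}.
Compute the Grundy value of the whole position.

0

Stack A is a plain Nim stack of size 14, so its Grundy value is 14.
Stack B is a plain Nim stack of size 15, so its Grundy value is 15.
Build the Grundy sequence for stack C with g(k) = mex{g(k−s) : s ∈ {4, 5}, s ≤ k}:
g(0) = mex{} = 0
g(1) = mex{} = 0
g(2) = mex{} = 0
g(3) = mex{} = 0
g(4) = mex{0} = 1
g(5) = mex{0} = 1
g(6) = mex{0} = 1
g(7) = mex{0} = 1
So g(7) = 1.
By the Sprague-Grundy theorem, the Grundy value of a sum of independent games is the XOR of the component values.
Combined value = 14 XOR 15 XOR 1 = 0.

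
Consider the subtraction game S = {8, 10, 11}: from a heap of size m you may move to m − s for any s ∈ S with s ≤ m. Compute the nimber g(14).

1

Grundy values for subtraction set {8, 10, 11}:
g(0) = mex{} = 0
g(1) = mex{} = 0
g(2) = mex{} = 0
g(3) = mex{} = 0
g(4) = mex{} = 0
g(5) = mex{} = 0
g(6) = mex{} = 0
g(7) = mex{} = 0
g(8) = mex{0} = 1
g(9) = mex{0} = 1
g(10) = mex{0} = 1
g(11) = mex{0} = 1
g(12) = mex{0} = 1
g(13) = mex{0} = 1
g(14) = mex{0} = 1
So g(14) = 1.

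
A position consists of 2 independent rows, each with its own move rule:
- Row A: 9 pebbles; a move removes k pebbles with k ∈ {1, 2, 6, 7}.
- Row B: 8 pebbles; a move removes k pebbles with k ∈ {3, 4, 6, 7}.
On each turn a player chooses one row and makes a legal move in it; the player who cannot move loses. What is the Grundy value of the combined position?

3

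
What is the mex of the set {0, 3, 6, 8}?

1

0 is in the set but 1 is not, so the mex is 1.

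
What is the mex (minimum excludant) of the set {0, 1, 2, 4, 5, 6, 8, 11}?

The values 0, 1, 2 are all present; 3 is the first non-negative integer missing from the set.

3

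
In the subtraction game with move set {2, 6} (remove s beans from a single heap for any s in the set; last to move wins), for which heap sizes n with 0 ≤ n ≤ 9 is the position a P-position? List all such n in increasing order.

0, 1, 4, 5, 8, 9

Compute g(0), g(1), … for moves {2, 6}:
g(0) = mex{} = 0
g(1) = mex{} = 0
g(2) = mex{0} = 1
g(3) = mex{0} = 1
g(4) = mex{1} = 0
g(5) = mex{1} = 0
g(6) = mex{0} = 1
g(7) = mex{0} = 1
g(8) = mex{1} = 0
g(9) = mex{1} = 0
The P-positions (g = 0) in 0..9 are 0, 1, 4, 5, 8, 9.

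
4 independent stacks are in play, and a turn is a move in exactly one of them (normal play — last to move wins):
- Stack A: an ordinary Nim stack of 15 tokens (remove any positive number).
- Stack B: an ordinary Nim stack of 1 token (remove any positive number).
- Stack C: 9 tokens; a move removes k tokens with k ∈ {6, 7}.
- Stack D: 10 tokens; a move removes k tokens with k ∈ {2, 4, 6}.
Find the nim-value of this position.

Stack A is a plain Nim stack of size 15, so its Grundy value is 15.
Stack B is a plain Nim stack of size 1, so its Grundy value is 1.
Build the Grundy sequence for stack C with g(k) = mex{g(k−s) : s ∈ {6, 7}, s ≤ k}:
g(0) = mex{} = 0
g(1) = mex{} = 0
g(2) = mex{} = 0
g(3) = mex{} = 0
g(4) = mex{} = 0
g(5) = mex{} = 0
g(6) = mex{0} = 1
g(7) = mex{0} = 1
g(8) = mex{0} = 1
g(9) = mex{0} = 1
So g(9) = 1.
For stack D, compute g(0), g(1), … with moves {2, 4, 6}:
k:     0  1  2  3  4  5  6  7  8  9 10
g(k):  0  0  1  1  2  2  3  3  0  0  1
So g(10) = 1.
The value of a disjunctive sum is the nim-sum of the parts.
Combined value = 15 ⊕ 1 ⊕ 1 ⊕ 1 = 14.

14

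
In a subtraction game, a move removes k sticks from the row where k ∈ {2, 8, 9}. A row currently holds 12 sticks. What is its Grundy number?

Build the Grundy sequence with g(k) = mex{g(k−s) : s ∈ {2, 8, 9}, s ≤ k}:
k:     0  1  2  3  4  5  6  7  8  9 10 11 12
g(k):  0  0  1  1  0  0  1  1  2  2  3  0  2
So g(12) = 2.

2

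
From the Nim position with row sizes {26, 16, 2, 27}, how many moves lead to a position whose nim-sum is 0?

3

Nim-sum: 26 ⊕ 16 ⊕ 2 ⊕ 27 = 19.
The overall nim-sum is X = 19. A row of size p has a winning move iff p XOR X < p (reduce it to p XOR X).
  26: 26 XOR 19 = 9 < 26 — winning move (to 9).
  16: 16 XOR 19 = 3 < 16 — winning move (to 3).
  2: 2 XOR 19 = 17 ≥ 2 — no move.
  27: 27 XOR 19 = 8 < 27 — winning move (to 8).
That gives 3 winning moves.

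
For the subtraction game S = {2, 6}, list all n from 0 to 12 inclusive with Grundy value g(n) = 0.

0, 1, 4, 5, 8, 9, 12

Build the Grundy sequence with g(k) = mex{g(k−s) : s ∈ {2, 6}, s ≤ k}:
k:     0  1  2  3  4  5  6  7  8  9 10 11 12
g(k):  0  0  1  1  0  0  1  1  0  0  1  1  0
The P-positions (g = 0) in 0..12 are 0, 1, 4, 5, 8, 9, 12.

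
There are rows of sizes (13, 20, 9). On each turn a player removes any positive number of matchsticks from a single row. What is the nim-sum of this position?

Compute the nim-sum pairwise:
13 ^ 20 = 25
25 ^ 9 = 16

16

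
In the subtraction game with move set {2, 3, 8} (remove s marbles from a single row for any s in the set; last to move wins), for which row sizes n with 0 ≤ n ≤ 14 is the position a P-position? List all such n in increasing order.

0, 1, 5, 6, 10, 11

Build the Grundy sequence with g(k) = mex{g(k−s) : s ∈ {2, 3, 8}, s ≤ k}:
k:     0  1  2  3  4  5  6  7  8  9 10 11 12 13 14
g(k):  0  0  1  1  2  0  0  1  1  2  0  0  1  1  2
The P-positions (g = 0) in 0..14 are 0, 1, 5, 6, 10, 11.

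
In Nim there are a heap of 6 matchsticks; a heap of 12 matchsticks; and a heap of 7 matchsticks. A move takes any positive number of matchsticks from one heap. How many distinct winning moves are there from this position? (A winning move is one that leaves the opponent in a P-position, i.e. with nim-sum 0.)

1

Nim-sum: 6 XOR 12 XOR 7 = 13.
The overall nim-sum is X = 13. A heap of size p has a winning move iff p XOR X < p (reduce it to p XOR X).
  6: 6 XOR 13 = 11 ≥ 6 — no move.
  12: 12 XOR 13 = 1 < 12 — winning move (to 1).
  7: 7 XOR 13 = 10 ≥ 7 — no move.
That gives 1 winning move.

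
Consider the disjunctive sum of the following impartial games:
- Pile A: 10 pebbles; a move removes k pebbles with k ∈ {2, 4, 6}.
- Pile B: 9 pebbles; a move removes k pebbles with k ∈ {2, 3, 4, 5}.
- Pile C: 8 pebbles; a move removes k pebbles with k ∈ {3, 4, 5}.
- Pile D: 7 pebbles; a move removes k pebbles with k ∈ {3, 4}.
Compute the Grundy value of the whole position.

For pile A, compute g(0), g(1), … with moves {2, 4, 6}:
k:     0  1  2  3  4  5  6  7  8  9 10
g(k):  0  0  1  1  2  2  3  3  0  0  1
So g(10) = 1.
Build the Grundy sequence for pile B with g(k) = mex{g(k−s) : s ∈ {2, 3, 4, 5}, s ≤ k}:
g(0) = mex{} = 0
g(1) = mex{} = 0
g(2) = mex{0} = 1
g(3) = mex{0} = 1
g(4) = mex{0,1} = 2
g(5) = mex{0,1} = 2
g(6) = mex{0,1,2} = 3
g(7) = mex{1,2} = 0
g(8) = mex{1,2,3} = 0
g(9) = mex{0,2,3} = 1
So g(9) = 1.
Grundy values for pile C (subtraction set {3, 4, 5}):
k:     0  1  2  3  4  5  6  7  8
g(k):  0  0  0  1  1  1  2  2  0
So g(8) = 0.
For pile D, compute g(0), g(1), … with moves {3, 4}:
g(0) = mex{} = 0
g(1) = mex{} = 0
g(2) = mex{} = 0
g(3) = mex{0} = 1
g(4) = mex{0} = 1
g(5) = mex{0} = 1
g(6) = mex{0,1} = 2
g(7) = mex{1} = 0
So g(7) = 0.
By the Sprague-Grundy theorem, the Grundy value of a sum of independent games is the XOR of the component values.
Combined value = 1 XOR 1 XOR 0 XOR 0 = 0.

0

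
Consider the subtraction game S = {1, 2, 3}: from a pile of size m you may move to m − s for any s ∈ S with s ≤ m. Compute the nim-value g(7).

Compute g(0), g(1), … for moves {1, 2, 3}:
g(0) = mex{} = 0
g(1) = mex{0} = 1
g(2) = mex{0,1} = 2
g(3) = mex{0,1,2} = 3
g(4) = mex{1,2,3} = 0
g(5) = mex{0,2,3} = 1
g(6) = mex{0,1,3} = 2
g(7) = mex{0,1,2} = 3
So g(7) = 3.

3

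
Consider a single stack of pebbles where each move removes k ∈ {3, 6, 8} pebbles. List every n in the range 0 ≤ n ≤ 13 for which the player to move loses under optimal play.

0, 1, 2, 11, 12, 13

Build the Grundy sequence with g(k) = mex{g(k−s) : s ∈ {3, 6, 8}, s ≤ k}:
g(0) = mex{} = 0
g(1) = mex{} = 0
g(2) = mex{} = 0
g(3) = mex{0} = 1
g(4) = mex{0} = 1
g(5) = mex{0} = 1
g(6) = mex{0,1} = 2
g(7) = mex{0,1} = 2
g(8) = mex{0,1} = 2
g(9) = mex{0,1,2} = 3
g(10) = mex{0,1,2} = 3
g(11) = mex{1,2} = 0
g(12) = mex{1,2,3} = 0
g(13) = mex{1,2,3} = 0
The P-positions (g = 0) in 0..13 are 0, 1, 2, 11, 12, 13.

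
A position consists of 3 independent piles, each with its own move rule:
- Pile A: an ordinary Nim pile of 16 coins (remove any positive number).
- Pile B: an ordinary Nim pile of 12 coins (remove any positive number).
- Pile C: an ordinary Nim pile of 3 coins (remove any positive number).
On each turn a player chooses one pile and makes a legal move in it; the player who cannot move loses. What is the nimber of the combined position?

Pile A is a plain Nim pile of size 16, so its Grundy value is 16.
Pile B is a plain Nim pile of size 12, so its Grundy value is 12.
Pile C is a plain Nim pile of size 3, so its Grundy value is 3.
By the Sprague-Grundy theorem, the Grundy value of a sum of independent games is the XOR of the component values.
Combined value = 16 ⊕ 12 ⊕ 3 = 31.

31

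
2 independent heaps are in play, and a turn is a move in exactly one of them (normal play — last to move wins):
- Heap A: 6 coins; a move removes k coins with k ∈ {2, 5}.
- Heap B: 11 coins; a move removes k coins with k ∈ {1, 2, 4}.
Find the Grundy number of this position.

3

For heap A, compute g(0), g(1), … with moves {2, 5}:
g(0) = mex{} = 0
g(1) = mex{} = 0
g(2) = mex{0} = 1
g(3) = mex{0} = 1
g(4) = mex{1} = 0
g(5) = mex{0,1} = 2
g(6) = mex{0} = 1
So g(6) = 1.
Grundy values for heap B (subtraction set {1, 2, 4}):
g(0) = mex{} = 0
g(1) = mex{0} = 1
g(2) = mex{0,1} = 2
g(3) = mex{1,2} = 0
g(4) = mex{0,2} = 1
g(5) = mex{0,1} = 2
g(6) = mex{1,2} = 0
g(7) = mex{0,2} = 1
g(8) = mex{0,1} = 2
g(9) = mex{1,2} = 0
g(10) = mex{0,2} = 1
g(11) = mex{0,1} = 2
So g(11) = 2.
By the Sprague-Grundy theorem, the Grundy value of a sum of independent games is the XOR of the component values.
Combined value = 1 ⊕ 2 = 3.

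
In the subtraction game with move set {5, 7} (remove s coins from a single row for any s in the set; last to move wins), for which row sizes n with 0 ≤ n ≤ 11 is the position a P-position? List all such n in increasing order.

0, 1, 2, 3, 4

Compute g(0), g(1), … for moves {5, 7}:
k:     0  1  2  3  4  5  6  7  8  9 10 11
g(k):  0  0  0  0  0  1  1  1  1  1  2  2
The P-positions (g = 0) in 0..11 are 0, 1, 2, 3, 4.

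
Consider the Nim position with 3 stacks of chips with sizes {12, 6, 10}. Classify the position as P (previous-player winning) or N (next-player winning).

P-position

Nim-sum: 12 XOR 6 XOR 10 = 0.
The nim-sum is 0, so this is a P-position: the player to move is in a losing position under optimal play.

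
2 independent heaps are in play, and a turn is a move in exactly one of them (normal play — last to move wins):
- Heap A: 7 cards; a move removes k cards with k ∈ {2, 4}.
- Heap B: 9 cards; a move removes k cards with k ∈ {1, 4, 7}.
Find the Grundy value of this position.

1

For heap A, compute g(0), g(1), … with moves {2, 4}:
k:     0  1  2  3  4  5  6  7
g(k):  0  0  1  1  2  2  0  0
So g(7) = 0.
For heap B, compute g(0), g(1), … with moves {1, 4, 7}:
k:     0  1  2  3  4  5  6  7  8  9
g(k):  0  1  0  1  2  0  1  2  0  1
So g(9) = 1.
The value of a disjunctive sum is the nim-sum of the parts.
Combined value = 0 ⊕ 1 = 1.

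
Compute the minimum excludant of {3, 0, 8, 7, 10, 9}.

1

0 is in the set but 1 is not, so the mex is 1.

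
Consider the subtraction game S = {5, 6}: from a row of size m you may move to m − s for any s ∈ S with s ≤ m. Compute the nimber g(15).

0

Compute g(0), g(1), … for moves {5, 6}:
k:     0  1  2  3  4  5  6  7  8  9 10 11 12 13 14 15
g(k):  0  0  0  0  0  1  1  1  1  1  2  0  0  0  0  0
So g(15) = 0.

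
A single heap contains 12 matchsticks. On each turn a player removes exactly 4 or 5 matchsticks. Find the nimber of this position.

0

Grundy values for subtraction set {4, 5}:
g(0) = mex{} = 0
g(1) = mex{} = 0
g(2) = mex{} = 0
g(3) = mex{} = 0
g(4) = mex{0} = 1
g(5) = mex{0} = 1
g(6) = mex{0} = 1
g(7) = mex{0} = 1
g(8) = mex{0,1} = 2
g(9) = mex{1} = 0
g(10) = mex{1} = 0
g(11) = mex{1} = 0
g(12) = mex{1,2} = 0
So g(12) = 0.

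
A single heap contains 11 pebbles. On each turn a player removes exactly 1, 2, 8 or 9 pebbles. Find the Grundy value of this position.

1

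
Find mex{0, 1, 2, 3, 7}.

4

The values 0, 1, 2, 3 are all present; 4 is the first non-negative integer missing from the set.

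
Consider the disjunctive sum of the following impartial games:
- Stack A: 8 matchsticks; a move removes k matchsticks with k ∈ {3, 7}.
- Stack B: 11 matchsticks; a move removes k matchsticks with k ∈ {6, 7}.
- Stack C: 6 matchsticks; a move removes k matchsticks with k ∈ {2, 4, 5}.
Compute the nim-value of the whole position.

0

Build the Grundy sequence for stack A with g(k) = mex{g(k−s) : s ∈ {3, 7}, s ≤ k}:
k:     0  1  2  3  4  5  6  7  8
g(k):  0  0  0  1  1  1  0  2  2
So g(8) = 2.
Grundy values for stack B (subtraction set {6, 7}):
g(0) = mex{} = 0
g(1) = mex{} = 0
g(2) = mex{} = 0
g(3) = mex{} = 0
g(4) = mex{} = 0
g(5) = mex{} = 0
g(6) = mex{0} = 1
g(7) = mex{0} = 1
g(8) = mex{0} = 1
g(9) = mex{0} = 1
g(10) = mex{0} = 1
g(11) = mex{0} = 1
So g(11) = 1.
Grundy values for stack C (subtraction set {2, 4, 5}):
g(0) = mex{} = 0
g(1) = mex{} = 0
g(2) = mex{0} = 1
g(3) = mex{0} = 1
g(4) = mex{0,1} = 2
g(5) = mex{0,1} = 2
g(6) = mex{0,1,2} = 3
So g(6) = 3.
By the Sprague-Grundy theorem, the Grundy value of a sum of independent games is the XOR of the component values.
Combined value = 2 XOR 1 XOR 3 = 0.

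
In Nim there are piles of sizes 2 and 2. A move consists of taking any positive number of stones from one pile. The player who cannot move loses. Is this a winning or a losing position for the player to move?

Losing position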